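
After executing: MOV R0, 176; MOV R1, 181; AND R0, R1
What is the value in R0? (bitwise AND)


Register state trace:
  MOV R0, 176  → R0 = 176 (0b10110000)
  MOV R1, 181  → R1 = 181 (0b10110101)
  AND R0, R1  → R0 = 176 AND 181 = 176 (0b10110000)
Final: R0 = 176

176


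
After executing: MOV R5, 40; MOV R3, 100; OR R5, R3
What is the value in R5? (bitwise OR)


Register state trace:
  MOV R5, 40  → R5 = 40 (0b00101000)
  MOV R3, 100  → R3 = 100 (0b01100100)
  OR R5, R3   → R5 = 40 OR 100 = 108 (0b01101100)
Final: R5 = 108

108


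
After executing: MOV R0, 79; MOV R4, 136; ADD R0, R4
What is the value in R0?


Register state trace:
  MOV R0, 79  → R0 = 79
  MOV R4, 136  → R4 = 136
  ADD R0, R4  → R0 = 79 + 136 = 215
Final: R0 = 215

215


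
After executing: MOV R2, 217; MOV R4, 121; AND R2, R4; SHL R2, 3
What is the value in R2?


Register state trace:
  MOV R2, 217  → R2 = 217 (0b11011001)
  MOV R4, 121  → R4 = 121 (0b01111001)
  AND R2, R4  → R2 = 217 AND 121 = 89 (0b01011001)
  SHL R2, 3  → R2 = 89 << 3 = 712
Final: R2 = 712

712


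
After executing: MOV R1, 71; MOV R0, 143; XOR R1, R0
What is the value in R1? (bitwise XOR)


Register state trace:
  MOV R1, 71  → R1 = 71 (0b01000111)
  MOV R0, 143  → R0 = 143 (0b10001111)
  XOR R1, R0  → R1 = 71 XOR 143 = 200 (0b11001000)
Final: R1 = 200

200


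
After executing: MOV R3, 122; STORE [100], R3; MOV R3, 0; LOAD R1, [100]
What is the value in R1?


Register and memory trace:
  MOV R3, 122  → R3 = 122
  STORE [100], R3  → mem[100] = 122
  MOV R3, 0  → R3 = 0
  LOAD R1, [100]  → R1 = mem[100] = 122
Final: R1 = 122

122


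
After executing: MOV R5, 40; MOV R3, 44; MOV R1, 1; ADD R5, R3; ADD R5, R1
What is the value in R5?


Register state trace:
  MOV R5, 40  → R5 = 40
  MOV R3, 44  → R3 = 44
  MOV R1, 1  → R1 = 1
  ADD R5, R3  → R5 = 40 + 44 = 84
  ADD R5, R1  → R5 = 84 + 1 = 85
Final: R5 = 85

85


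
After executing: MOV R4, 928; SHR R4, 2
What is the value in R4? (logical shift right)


Register state trace:
  MOV R4, 928  → R4 = 928
  SHR R4, 2  → R4 = 928 >> 2 = 928 // 2^2 = 232
Final: R4 = 232

232


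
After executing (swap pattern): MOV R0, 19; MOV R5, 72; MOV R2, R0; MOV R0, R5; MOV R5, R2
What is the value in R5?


Register state trace (swap pattern):
  MOV R0, 19  → R0 = 19
  MOV R5, 72  → R5 = 72
  MOV R2, R0  → R2 = 19  (save R0)
  MOV R0, R5  → R0 = 72  (R0 gets R5's value)
  MOV R5, R2  → R5 = 19  (R5 gets saved value)
Final: R5 = 19

19


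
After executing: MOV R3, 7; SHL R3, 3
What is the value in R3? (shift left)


Register state trace:
  MOV R3, 7  → R3 = 7
  SHL R3, 3  → R3 = 7 << 3 = 7 * 2^3 = 56
Final: R3 = 56

56


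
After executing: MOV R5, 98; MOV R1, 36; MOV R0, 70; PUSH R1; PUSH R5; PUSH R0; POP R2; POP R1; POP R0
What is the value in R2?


Stack trace (top is rightmost):
  MOV R5, 98  → R5 = 98
  MOV R1, 36  → R1 = 36
  MOV R0, 70  → R0 = 70
  PUSH R1  → stack: [36]
  PUSH R5  → stack: [36, 98]
  PUSH R0  → stack: [36, 98, 70]
  POP R2  → R2 = 70, stack: [36, 98]
  POP R1  → R1 = 98, stack: [36]
  POP R0  → R0 = 36, stack: []
Final: R2 = 70

70


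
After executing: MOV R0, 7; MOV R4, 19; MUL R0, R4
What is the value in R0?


Register state trace:
  MOV R0, 7  → R0 = 7
  MOV R4, 19  → R4 = 19
  MUL R0, R4  → R0 = 7 * 19 = 133
Final: R0 = 133

133


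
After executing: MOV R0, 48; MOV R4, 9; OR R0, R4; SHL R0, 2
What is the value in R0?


Register state trace:
  MOV R0, 48  → R0 = 48 (0b00110000)
  MOV R4, 9  → R4 = 9 (0b00001001)
  OR R0, R4  → R0 = 48 OR 9 = 57 (0b00111001)
  SHL R0, 2  → R0 = 57 << 2 = 228
Final: R0 = 228

228


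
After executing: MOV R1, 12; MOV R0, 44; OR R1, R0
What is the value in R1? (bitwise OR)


Register state trace:
  MOV R1, 12  → R1 = 12 (0b00001100)
  MOV R0, 44  → R0 = 44 (0b00101100)
  OR R1, R0   → R1 = 12 OR 44 = 44 (0b00101100)
Final: R1 = 44

44


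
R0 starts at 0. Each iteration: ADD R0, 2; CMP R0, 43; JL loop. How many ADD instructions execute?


Loop trace (R0 starts at 0, target 43, step 2):
  ADD #1: R0 = 0 + 2 = 2  → 2 < 43, loop
  ADD #2: R0 = 2 + 2 = 4  → 4 < 43, loop
  ADD #3: R0 = 4 + 2 = 6  → 6 < 43, loop
  ADD #4: R0 = 6 + 2 = 8  → 8 < 43, loop
  ADD #5: R0 = 8 + 2 = 10  → 10 < 43, loop
  ADD #6: R0 = 10 + 2 = 12  → 12 < 43, loop
  ADD #7: R0 = 12 + 2 = 14  → 14 < 43, loop
  ADD #8: R0 = 14 + 2 = 16  → 16 < 43, loop
  ADD #9: R0 = 16 + 2 = 18  → 18 < 43, loop
  ADD #10: R0 = 18 + 2 = 20  → 20 < 43, loop
  ADD #11: R0 = 20 + 2 = 22  → 22 < 43, loop
  ADD #12: R0 = 22 + 2 = 24  → 24 < 43, loop
  ADD #13: R0 = 24 + 2 = 26  → 26 < 43, loop
  ADD #14: R0 = 26 + 2 = 28  → 28 < 43, loop
  ADD #15: R0 = 28 + 2 = 30  → 30 < 43, loop
  ADD #16: R0 = 30 + 2 = 32  → 32 < 43, loop
  ADD #17: R0 = 32 + 2 = 34  → 34 < 43, loop
  ADD #18: R0 = 34 + 2 = 36  → 36 < 43, loop
  ADD #19: R0 = 36 + 2 = 38  → 38 < 43, loop
  ADD #20: R0 = 38 + 2 = 40  → 40 < 43, loop
  ADD #21: R0 = 40 + 2 = 42  → 42 < 43, loop
  ADD #22: R0 = 42 + 2 = 44  → 44 >= 43, exit
Total ADD instructions: 22

22


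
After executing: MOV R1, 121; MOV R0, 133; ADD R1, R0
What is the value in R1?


Register state trace:
  MOV R1, 121  → R1 = 121
  MOV R0, 133  → R0 = 133
  ADD R1, R0  → R1 = 121 + 133 = 254
Final: R1 = 254

254


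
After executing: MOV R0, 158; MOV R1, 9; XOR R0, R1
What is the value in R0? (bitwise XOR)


Register state trace:
  MOV R0, 158  → R0 = 158 (0b10011110)
  MOV R1, 9  → R1 = 9 (0b00001001)
  XOR R0, R1  → R0 = 158 XOR 9 = 151 (0b10010111)
Final: R0 = 151

151


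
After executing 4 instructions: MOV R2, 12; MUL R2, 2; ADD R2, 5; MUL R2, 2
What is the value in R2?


Register state trace:
  MOV R2, 12  → R2 = 12
  MUL R2, 2  → R2 = 12 * 2 = 24
  ADD R2, 5  → R2 = 24 + 5 = 29
  MUL R2, 2  → R2 = 29 * 2 = 58
Final: R2 = 58

58


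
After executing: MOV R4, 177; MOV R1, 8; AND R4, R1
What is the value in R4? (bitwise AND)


Register state trace:
  MOV R4, 177  → R4 = 177 (0b10110001)
  MOV R1, 8  → R1 = 8 (0b00001000)
  AND R4, R1  → R4 = 177 AND 8 = 0 (0b00000000)
Final: R4 = 0

0


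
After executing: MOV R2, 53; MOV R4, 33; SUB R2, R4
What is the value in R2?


Register state trace:
  MOV R2, 53  → R2 = 53
  MOV R4, 33  → R4 = 33
  SUB R2, R4  → R2 = 53 - 33 = 20
Final: R2 = 20

20


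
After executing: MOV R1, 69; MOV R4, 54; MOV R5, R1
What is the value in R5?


Register state trace:
  MOV R1, 69  → R1 = 69
  MOV R4, 54  → R4 = 54
  MOV R5, R1  → R5 = 69
Final: R5 = 69

69


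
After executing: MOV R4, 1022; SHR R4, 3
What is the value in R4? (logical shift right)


Register state trace:
  MOV R4, 1022  → R4 = 1022
  SHR R4, 3  → R4 = 1022 >> 3 = 1022 // 2^3 = 127
Final: R4 = 127

127


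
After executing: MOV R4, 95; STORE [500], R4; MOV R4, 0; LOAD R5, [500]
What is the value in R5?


Register and memory trace:
  MOV R4, 95  → R4 = 95
  STORE [500], R4  → mem[500] = 95
  MOV R4, 0  → R4 = 0
  LOAD R5, [500]  → R5 = mem[500] = 95
Final: R5 = 95

95


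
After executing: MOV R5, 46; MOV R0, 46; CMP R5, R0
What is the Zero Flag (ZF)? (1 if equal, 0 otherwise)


Register state trace:
  MOV R5, 46  → R5 = 46
  MOV R0, 46  → R0 = 46
  CMP R5, R0  → computes 46 - 46 = 0
  Result is zero, so values are equal
ZF = 1

1


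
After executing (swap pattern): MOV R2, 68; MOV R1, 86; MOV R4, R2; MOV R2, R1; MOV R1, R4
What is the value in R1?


Register state trace (swap pattern):
  MOV R2, 68  → R2 = 68
  MOV R1, 86  → R1 = 86
  MOV R4, R2  → R4 = 68  (save R2)
  MOV R2, R1  → R2 = 86  (R2 gets R1's value)
  MOV R1, R4  → R1 = 68  (R1 gets saved value)
Final: R1 = 68

68


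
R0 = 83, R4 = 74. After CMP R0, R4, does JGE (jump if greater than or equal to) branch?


Trace:
  R0 = 83, R4 = 74
  CMP R0, R4  → compares 83 vs 74
  JGE checks: is 83 greater than or equal to 74?
  83 > 74, so condition is true
Branch taken: Yes

Yes


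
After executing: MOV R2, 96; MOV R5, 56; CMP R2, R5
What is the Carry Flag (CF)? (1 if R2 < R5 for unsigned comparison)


Register state trace:
  MOV R2, 96  → R2 = 96
  MOV R5, 56  → R5 = 56
  CMP R2, R5  → unsigned 96 - 56: no borrow
  96 >= 56, so CF = 0
CF = 0

0


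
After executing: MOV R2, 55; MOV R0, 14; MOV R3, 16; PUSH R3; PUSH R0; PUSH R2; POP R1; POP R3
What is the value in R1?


Stack trace (top is rightmost):
  MOV R2, 55  → R2 = 55
  MOV R0, 14  → R0 = 14
  MOV R3, 16  → R3 = 16
  PUSH R3  → stack: [16]
  PUSH R0  → stack: [16, 14]
  PUSH R2  → stack: [16, 14, 55]
  POP R1  → R1 = 55, stack: [16, 14]
  POP R3  → R3 = 14, stack: [16]
Final: R1 = 55

55


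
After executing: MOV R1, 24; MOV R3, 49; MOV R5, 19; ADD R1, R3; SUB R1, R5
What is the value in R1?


Register state trace:
  MOV R1, 24  → R1 = 24
  MOV R3, 49  → R3 = 49
  MOV R5, 19  → R5 = 19
  ADD R1, R3  → R1 = 24 + 49 = 73
  SUB R1, R5  → R1 = 73 - 19 = 54
Final: R1 = 54

54


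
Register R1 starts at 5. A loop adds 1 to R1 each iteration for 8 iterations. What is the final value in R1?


Starting value: R1 = 5
  Iter 1: R1 = 5 + 1 = 6
  Iter 2: R1 = 6 + 1 = 7
  Iter 3: R1 = 7 + 1 = 8
  Iter 4: R1 = 8 + 1 = 9
  Iter 5: R1 = 9 + 1 = 10
  Iter 6: R1 = 10 + 1 = 11
  Iter 7: R1 = 11 + 1 = 12
  Iter 8: R1 = 12 + 1 = 13
Final: R1 = 13

13


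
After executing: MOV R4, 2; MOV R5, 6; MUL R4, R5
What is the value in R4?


Register state trace:
  MOV R4, 2  → R4 = 2
  MOV R5, 6  → R5 = 6
  MUL R4, R5  → R4 = 2 * 6 = 12
Final: R4 = 12

12


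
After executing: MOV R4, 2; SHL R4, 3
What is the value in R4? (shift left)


Register state trace:
  MOV R4, 2  → R4 = 2
  SHL R4, 3  → R4 = 2 << 3 = 2 * 2^3 = 16
Final: R4 = 16

16


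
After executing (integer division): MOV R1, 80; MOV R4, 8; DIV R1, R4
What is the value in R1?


Register state trace:
  MOV R1, 80  → R1 = 80
  MOV R4, 8  → R4 = 8
  DIV R1, R4  → R1 = 80 // 8 = 10
Final: R1 = 10

10


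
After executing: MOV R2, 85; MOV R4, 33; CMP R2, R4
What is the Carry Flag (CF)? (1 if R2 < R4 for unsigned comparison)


Register state trace:
  MOV R2, 85  → R2 = 85
  MOV R4, 33  → R4 = 33
  CMP R2, R4  → unsigned 85 - 33: no borrow
  85 >= 33, so CF = 0
CF = 0

0


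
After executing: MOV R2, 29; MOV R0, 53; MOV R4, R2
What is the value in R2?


Register state trace:
  MOV R2, 29  → R2 = 29
  MOV R0, 53  → R0 = 53
  MOV R4, R2  → R4 = 29
Final: R2 = 29

29


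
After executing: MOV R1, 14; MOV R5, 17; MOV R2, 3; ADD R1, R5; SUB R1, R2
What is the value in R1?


Register state trace:
  MOV R1, 14  → R1 = 14
  MOV R5, 17  → R5 = 17
  MOV R2, 3  → R2 = 3
  ADD R1, R5  → R1 = 14 + 17 = 31
  SUB R1, R2  → R1 = 31 - 3 = 28
Final: R1 = 28

28


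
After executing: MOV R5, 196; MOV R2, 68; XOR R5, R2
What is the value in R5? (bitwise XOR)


Register state trace:
  MOV R5, 196  → R5 = 196 (0b11000100)
  MOV R2, 68  → R2 = 68 (0b01000100)
  XOR R5, R2  → R5 = 196 XOR 68 = 128 (0b10000000)
Final: R5 = 128

128


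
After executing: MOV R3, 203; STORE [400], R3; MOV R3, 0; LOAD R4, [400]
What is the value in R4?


Register and memory trace:
  MOV R3, 203  → R3 = 203
  STORE [400], R3  → mem[400] = 203
  MOV R3, 0  → R3 = 0
  LOAD R4, [400]  → R4 = mem[400] = 203
Final: R4 = 203

203


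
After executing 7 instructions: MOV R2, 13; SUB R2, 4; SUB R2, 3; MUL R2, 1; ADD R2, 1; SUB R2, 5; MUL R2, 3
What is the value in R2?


Register state trace:
  MOV R2, 13  → R2 = 13
  SUB R2, 4  → R2 = 13 - 4 = 9
  SUB R2, 3  → R2 = 9 - 3 = 6
  MUL R2, 1  → R2 = 6 * 1 = 6
  ADD R2, 1  → R2 = 6 + 1 = 7
  SUB R2, 5  → R2 = 7 - 5 = 2
  MUL R2, 3  → R2 = 2 * 3 = 6
Final: R2 = 6

6


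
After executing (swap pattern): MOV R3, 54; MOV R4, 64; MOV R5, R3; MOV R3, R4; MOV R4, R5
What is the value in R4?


Register state trace (swap pattern):
  MOV R3, 54  → R3 = 54
  MOV R4, 64  → R4 = 64
  MOV R5, R3  → R5 = 54  (save R3)
  MOV R3, R4  → R3 = 64  (R3 gets R4's value)
  MOV R4, R5  → R4 = 54  (R4 gets saved value)
Final: R4 = 54

54


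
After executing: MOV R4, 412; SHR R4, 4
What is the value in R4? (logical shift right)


Register state trace:
  MOV R4, 412  → R4 = 412
  SHR R4, 4  → R4 = 412 >> 4 = 412 // 2^4 = 25
Final: R4 = 25

25


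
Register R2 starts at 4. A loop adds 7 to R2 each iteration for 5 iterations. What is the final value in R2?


Starting value: R2 = 4
  Iter 1: R2 = 4 + 7 = 11
  Iter 2: R2 = 11 + 7 = 18
  Iter 3: R2 = 18 + 7 = 25
  Iter 4: R2 = 25 + 7 = 32
  Iter 5: R2 = 32 + 7 = 39
Final: R2 = 39

39


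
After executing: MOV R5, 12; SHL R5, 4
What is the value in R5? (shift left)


Register state trace:
  MOV R5, 12  → R5 = 12
  SHL R5, 4  → R5 = 12 << 4 = 12 * 2^4 = 192
Final: R5 = 192

192


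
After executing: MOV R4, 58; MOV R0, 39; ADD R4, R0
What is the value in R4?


Register state trace:
  MOV R4, 58  → R4 = 58
  MOV R0, 39  → R0 = 39
  ADD R4, R0  → R4 = 58 + 39 = 97
Final: R4 = 97

97


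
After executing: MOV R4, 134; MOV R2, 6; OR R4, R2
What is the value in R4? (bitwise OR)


Register state trace:
  MOV R4, 134  → R4 = 134 (0b10000110)
  MOV R2, 6  → R2 = 6 (0b00000110)
  OR R4, R2   → R4 = 134 OR 6 = 134 (0b10000110)
Final: R4 = 134

134


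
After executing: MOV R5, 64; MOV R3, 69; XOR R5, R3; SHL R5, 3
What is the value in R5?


Register state trace:
  MOV R5, 64  → R5 = 64 (0b01000000)
  MOV R3, 69  → R3 = 69 (0b01000101)
  XOR R5, R3  → R5 = 64 XOR 69 = 5 (0b00000101)
  SHL R5, 3  → R5 = 5 << 3 = 40
Final: R5 = 40

40


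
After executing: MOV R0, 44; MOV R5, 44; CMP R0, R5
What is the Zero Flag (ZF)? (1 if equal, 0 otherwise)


Register state trace:
  MOV R0, 44  → R0 = 44
  MOV R5, 44  → R5 = 44
  CMP R0, R5  → computes 44 - 44 = 0
  Result is zero, so values are equal
ZF = 1

1


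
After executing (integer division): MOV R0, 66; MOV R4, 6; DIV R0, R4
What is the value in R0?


Register state trace:
  MOV R0, 66  → R0 = 66
  MOV R4, 6  → R4 = 6
  DIV R0, R4  → R0 = 66 // 6 = 11
Final: R0 = 11

11


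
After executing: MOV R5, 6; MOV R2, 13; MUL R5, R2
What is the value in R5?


Register state trace:
  MOV R5, 6  → R5 = 6
  MOV R2, 13  → R2 = 13
  MUL R5, R2  → R5 = 6 * 13 = 78
Final: R5 = 78

78


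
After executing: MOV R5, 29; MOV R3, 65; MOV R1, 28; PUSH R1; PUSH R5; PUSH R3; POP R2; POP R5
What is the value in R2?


Stack trace (top is rightmost):
  MOV R5, 29  → R5 = 29
  MOV R3, 65  → R3 = 65
  MOV R1, 28  → R1 = 28
  PUSH R1  → stack: [28]
  PUSH R5  → stack: [28, 29]
  PUSH R3  → stack: [28, 29, 65]
  POP R2  → R2 = 65, stack: [28, 29]
  POP R5  → R5 = 29, stack: [28]
Final: R2 = 65

65


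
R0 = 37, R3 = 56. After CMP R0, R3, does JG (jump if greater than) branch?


Trace:
  R0 = 37, R3 = 56
  CMP R0, R3  → compares 37 vs 56
  JG checks: is 37 greater than 56?
  37 < 56, so condition is false
Branch taken: No

No


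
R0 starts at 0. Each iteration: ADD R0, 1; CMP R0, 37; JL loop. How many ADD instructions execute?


Loop trace (R0 starts at 0, target 37, step 1):
  ADD #1: R0 = 0 + 1 = 1  → 1 < 37, loop
  ADD #2: R0 = 1 + 1 = 2  → 2 < 37, loop
  ADD #3: R0 = 2 + 1 = 3  → 3 < 37, loop
  ADD #4: R0 = 3 + 1 = 4  → 4 < 37, loop
  ADD #5: R0 = 4 + 1 = 5  → 5 < 37, loop
  ADD #6: R0 = 5 + 1 = 6  → 6 < 37, loop
  ADD #7: R0 = 6 + 1 = 7  → 7 < 37, loop
  ADD #8: R0 = 7 + 1 = 8  → 8 < 37, loop
  ADD #9: R0 = 8 + 1 = 9  → 9 < 37, loop
  ADD #10: R0 = 9 + 1 = 10  → 10 < 37, loop
  ADD #11: R0 = 10 + 1 = 11  → 11 < 37, loop
  ADD #12: R0 = 11 + 1 = 12  → 12 < 37, loop
  ADD #13: R0 = 12 + 1 = 13  → 13 < 37, loop
  ADD #14: R0 = 13 + 1 = 14  → 14 < 37, loop
  ADD #15: R0 = 14 + 1 = 15  → 15 < 37, loop
  ADD #16: R0 = 15 + 1 = 16  → 16 < 37, loop
  ADD #17: R0 = 16 + 1 = 17  → 17 < 37, loop
  ADD #18: R0 = 17 + 1 = 18  → 18 < 37, loop
  ADD #19: R0 = 18 + 1 = 19  → 19 < 37, loop
  ADD #20: R0 = 19 + 1 = 20  → 20 < 37, loop
  ADD #21: R0 = 20 + 1 = 21  → 21 < 37, loop
  ADD #22: R0 = 21 + 1 = 22  → 22 < 37, loop
  ADD #23: R0 = 22 + 1 = 23  → 23 < 37, loop
  ADD #24: R0 = 23 + 1 = 24  → 24 < 37, loop
  ADD #25: R0 = 24 + 1 = 25  → 25 < 37, loop
  ADD #26: R0 = 25 + 1 = 26  → 26 < 37, loop
  ADD #27: R0 = 26 + 1 = 27  → 27 < 37, loop
  ADD #28: R0 = 27 + 1 = 28  → 28 < 37, loop
  ADD #29: R0 = 28 + 1 = 29  → 29 < 37, loop
  ADD #30: R0 = 29 + 1 = 30  → 30 < 37, loop
  ADD #31: R0 = 30 + 1 = 31  → 31 < 37, loop
  ADD #32: R0 = 31 + 1 = 32  → 32 < 37, loop
  ADD #33: R0 = 32 + 1 = 33  → 33 < 37, loop
  ADD #34: R0 = 33 + 1 = 34  → 34 < 37, loop
  ADD #35: R0 = 34 + 1 = 35  → 35 < 37, loop
  ADD #36: R0 = 35 + 1 = 36  → 36 < 37, loop
  ADD #37: R0 = 36 + 1 = 37  → 37 >= 37, exit
Total ADD instructions: 37

37


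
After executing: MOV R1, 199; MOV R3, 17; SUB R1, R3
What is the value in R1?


Register state trace:
  MOV R1, 199  → R1 = 199
  MOV R3, 17  → R3 = 17
  SUB R1, R3  → R1 = 199 - 17 = 182
Final: R1 = 182

182


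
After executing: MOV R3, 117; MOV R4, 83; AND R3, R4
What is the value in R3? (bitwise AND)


Register state trace:
  MOV R3, 117  → R3 = 117 (0b01110101)
  MOV R4, 83  → R4 = 83 (0b01010011)
  AND R3, R4  → R3 = 117 AND 83 = 81 (0b01010001)
Final: R3 = 81

81


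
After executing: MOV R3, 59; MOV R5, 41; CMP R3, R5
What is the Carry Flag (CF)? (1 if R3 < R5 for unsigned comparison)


Register state trace:
  MOV R3, 59  → R3 = 59
  MOV R5, 41  → R5 = 41
  CMP R3, R5  → unsigned 59 - 41: no borrow
  59 >= 41, so CF = 0
CF = 0

0


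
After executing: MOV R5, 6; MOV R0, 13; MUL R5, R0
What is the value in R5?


Register state trace:
  MOV R5, 6  → R5 = 6
  MOV R0, 13  → R0 = 13
  MUL R5, R0  → R5 = 6 * 13 = 78
Final: R5 = 78

78


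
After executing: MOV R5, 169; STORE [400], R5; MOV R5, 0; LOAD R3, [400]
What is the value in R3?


Register and memory trace:
  MOV R5, 169  → R5 = 169
  STORE [400], R5  → mem[400] = 169
  MOV R5, 0  → R5 = 0
  LOAD R3, [400]  → R3 = mem[400] = 169
Final: R3 = 169

169


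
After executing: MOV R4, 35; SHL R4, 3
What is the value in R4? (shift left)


Register state trace:
  MOV R4, 35  → R4 = 35
  SHL R4, 3  → R4 = 35 << 3 = 35 * 2^3 = 280
Final: R4 = 280

280


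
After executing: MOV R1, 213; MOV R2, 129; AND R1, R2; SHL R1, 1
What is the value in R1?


Register state trace:
  MOV R1, 213  → R1 = 213 (0b11010101)
  MOV R2, 129  → R2 = 129 (0b10000001)
  AND R1, R2  → R1 = 213 AND 129 = 129 (0b10000001)
  SHL R1, 1  → R1 = 129 << 1 = 258
Final: R1 = 258

258


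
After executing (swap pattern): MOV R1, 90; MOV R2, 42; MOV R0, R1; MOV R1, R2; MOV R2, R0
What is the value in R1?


Register state trace (swap pattern):
  MOV R1, 90  → R1 = 90
  MOV R2, 42  → R2 = 42
  MOV R0, R1  → R0 = 90  (save R1)
  MOV R1, R2  → R1 = 42  (R1 gets R2's value)
  MOV R2, R0  → R2 = 90  (R2 gets saved value)
Final: R1 = 42

42


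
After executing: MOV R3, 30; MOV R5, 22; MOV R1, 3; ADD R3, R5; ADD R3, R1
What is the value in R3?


Register state trace:
  MOV R3, 30  → R3 = 30
  MOV R5, 22  → R5 = 22
  MOV R1, 3  → R1 = 3
  ADD R3, R5  → R3 = 30 + 22 = 52
  ADD R3, R1  → R3 = 52 + 3 = 55
Final: R3 = 55

55


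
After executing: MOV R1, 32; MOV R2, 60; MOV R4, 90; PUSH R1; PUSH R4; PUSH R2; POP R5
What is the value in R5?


Stack trace (top is rightmost):
  MOV R1, 32  → R1 = 32
  MOV R2, 60  → R2 = 60
  MOV R4, 90  → R4 = 90
  PUSH R1  → stack: [32]
  PUSH R4  → stack: [32, 90]
  PUSH R2  → stack: [32, 90, 60]
  POP R5  → R5 = 60, stack: [32, 90]
Final: R5 = 60

60


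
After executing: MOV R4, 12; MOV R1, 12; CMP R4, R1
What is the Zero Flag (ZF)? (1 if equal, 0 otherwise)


Register state trace:
  MOV R4, 12  → R4 = 12
  MOV R1, 12  → R1 = 12
  CMP R4, R1  → computes 12 - 12 = 0
  Result is zero, so values are equal
ZF = 1

1


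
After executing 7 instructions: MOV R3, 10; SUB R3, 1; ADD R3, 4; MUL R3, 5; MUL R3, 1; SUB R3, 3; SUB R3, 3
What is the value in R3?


Register state trace:
  MOV R3, 10  → R3 = 10
  SUB R3, 1  → R3 = 10 - 1 = 9
  ADD R3, 4  → R3 = 9 + 4 = 13
  MUL R3, 5  → R3 = 13 * 5 = 65
  MUL R3, 1  → R3 = 65 * 1 = 65
  SUB R3, 3  → R3 = 65 - 3 = 62
  SUB R3, 3  → R3 = 62 - 3 = 59
Final: R3 = 59

59


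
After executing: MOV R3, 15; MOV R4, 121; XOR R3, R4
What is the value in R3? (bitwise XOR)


Register state trace:
  MOV R3, 15  → R3 = 15 (0b00001111)
  MOV R4, 121  → R4 = 121 (0b01111001)
  XOR R3, R4  → R3 = 15 XOR 121 = 118 (0b01110110)
Final: R3 = 118

118


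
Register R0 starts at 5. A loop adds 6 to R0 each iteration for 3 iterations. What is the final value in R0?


Starting value: R0 = 5
  Iter 1: R0 = 5 + 6 = 11
  Iter 2: R0 = 11 + 6 = 17
  Iter 3: R0 = 17 + 6 = 23
Final: R0 = 23

23


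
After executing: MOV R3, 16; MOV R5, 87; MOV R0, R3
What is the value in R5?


Register state trace:
  MOV R3, 16  → R3 = 16
  MOV R5, 87  → R5 = 87
  MOV R0, R3  → R0 = 16
Final: R5 = 87

87


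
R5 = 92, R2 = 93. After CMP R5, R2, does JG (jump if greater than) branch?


Trace:
  R5 = 92, R2 = 93
  CMP R5, R2  → compares 92 vs 93
  JG checks: is 92 greater than 93?
  92 < 93, so condition is false
Branch taken: No

No


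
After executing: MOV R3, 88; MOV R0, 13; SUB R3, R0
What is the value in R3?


Register state trace:
  MOV R3, 88  → R3 = 88
  MOV R0, 13  → R0 = 13
  SUB R3, R0  → R3 = 88 - 13 = 75
Final: R3 = 75

75


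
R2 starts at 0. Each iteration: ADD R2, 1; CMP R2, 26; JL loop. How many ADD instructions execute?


Loop trace (R2 starts at 0, target 26, step 1):
  ADD #1: R2 = 0 + 1 = 1  → 1 < 26, loop
  ADD #2: R2 = 1 + 1 = 2  → 2 < 26, loop
  ADD #3: R2 = 2 + 1 = 3  → 3 < 26, loop
  ADD #4: R2 = 3 + 1 = 4  → 4 < 26, loop
  ADD #5: R2 = 4 + 1 = 5  → 5 < 26, loop
  ADD #6: R2 = 5 + 1 = 6  → 6 < 26, loop
  ADD #7: R2 = 6 + 1 = 7  → 7 < 26, loop
  ADD #8: R2 = 7 + 1 = 8  → 8 < 26, loop
  ADD #9: R2 = 8 + 1 = 9  → 9 < 26, loop
  ADD #10: R2 = 9 + 1 = 10  → 10 < 26, loop
  ADD #11: R2 = 10 + 1 = 11  → 11 < 26, loop
  ADD #12: R2 = 11 + 1 = 12  → 12 < 26, loop
  ADD #13: R2 = 12 + 1 = 13  → 13 < 26, loop
  ADD #14: R2 = 13 + 1 = 14  → 14 < 26, loop
  ADD #15: R2 = 14 + 1 = 15  → 15 < 26, loop
  ADD #16: R2 = 15 + 1 = 16  → 16 < 26, loop
  ADD #17: R2 = 16 + 1 = 17  → 17 < 26, loop
  ADD #18: R2 = 17 + 1 = 18  → 18 < 26, loop
  ADD #19: R2 = 18 + 1 = 19  → 19 < 26, loop
  ADD #20: R2 = 19 + 1 = 20  → 20 < 26, loop
  ADD #21: R2 = 20 + 1 = 21  → 21 < 26, loop
  ADD #22: R2 = 21 + 1 = 22  → 22 < 26, loop
  ADD #23: R2 = 22 + 1 = 23  → 23 < 26, loop
  ADD #24: R2 = 23 + 1 = 24  → 24 < 26, loop
  ADD #25: R2 = 24 + 1 = 25  → 25 < 26, loop
  ADD #26: R2 = 25 + 1 = 26  → 26 >= 26, exit
Total ADD instructions: 26

26


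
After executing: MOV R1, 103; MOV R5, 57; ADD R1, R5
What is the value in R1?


Register state trace:
  MOV R1, 103  → R1 = 103
  MOV R5, 57  → R5 = 57
  ADD R1, R5  → R1 = 103 + 57 = 160
Final: R1 = 160

160


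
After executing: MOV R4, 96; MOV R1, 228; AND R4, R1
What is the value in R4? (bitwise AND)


Register state trace:
  MOV R4, 96  → R4 = 96 (0b01100000)
  MOV R1, 228  → R1 = 228 (0b11100100)
  AND R4, R1  → R4 = 96 AND 228 = 96 (0b01100000)
Final: R4 = 96

96


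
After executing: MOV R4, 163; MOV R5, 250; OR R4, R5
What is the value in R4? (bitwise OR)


Register state trace:
  MOV R4, 163  → R4 = 163 (0b10100011)
  MOV R5, 250  → R5 = 250 (0b11111010)
  OR R4, R5   → R4 = 163 OR 250 = 251 (0b11111011)
Final: R4 = 251

251


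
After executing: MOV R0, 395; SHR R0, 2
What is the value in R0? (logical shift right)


Register state trace:
  MOV R0, 395  → R0 = 395
  SHR R0, 2  → R0 = 395 >> 2 = 395 // 2^2 = 98
Final: R0 = 98

98


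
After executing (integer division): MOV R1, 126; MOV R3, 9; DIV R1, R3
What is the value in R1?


Register state trace:
  MOV R1, 126  → R1 = 126
  MOV R3, 9  → R3 = 9
  DIV R1, R3  → R1 = 126 // 9 = 14
Final: R1 = 14

14


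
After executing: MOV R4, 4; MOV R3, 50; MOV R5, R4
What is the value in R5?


Register state trace:
  MOV R4, 4  → R4 = 4
  MOV R3, 50  → R3 = 50
  MOV R5, R4  → R5 = 4
Final: R5 = 4

4


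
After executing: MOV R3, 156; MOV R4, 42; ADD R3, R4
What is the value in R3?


Register state trace:
  MOV R3, 156  → R3 = 156
  MOV R4, 42  → R4 = 42
  ADD R3, R4  → R3 = 156 + 42 = 198
Final: R3 = 198

198


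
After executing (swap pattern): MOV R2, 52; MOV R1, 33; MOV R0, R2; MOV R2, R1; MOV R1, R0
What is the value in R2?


Register state trace (swap pattern):
  MOV R2, 52  → R2 = 52
  MOV R1, 33  → R1 = 33
  MOV R0, R2  → R0 = 52  (save R2)
  MOV R2, R1  → R2 = 33  (R2 gets R1's value)
  MOV R1, R0  → R1 = 52  (R1 gets saved value)
Final: R2 = 33

33


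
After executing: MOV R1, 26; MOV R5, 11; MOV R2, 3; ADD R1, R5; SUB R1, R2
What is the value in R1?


Register state trace:
  MOV R1, 26  → R1 = 26
  MOV R5, 11  → R5 = 11
  MOV R2, 3  → R2 = 3
  ADD R1, R5  → R1 = 26 + 11 = 37
  SUB R1, R2  → R1 = 37 - 3 = 34
Final: R1 = 34

34


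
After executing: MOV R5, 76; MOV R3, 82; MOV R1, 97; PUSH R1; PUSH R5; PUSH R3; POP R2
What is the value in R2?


Stack trace (top is rightmost):
  MOV R5, 76  → R5 = 76
  MOV R3, 82  → R3 = 82
  MOV R1, 97  → R1 = 97
  PUSH R1  → stack: [97]
  PUSH R5  → stack: [97, 76]
  PUSH R3  → stack: [97, 76, 82]
  POP R2  → R2 = 82, stack: [97, 76]
Final: R2 = 82

82


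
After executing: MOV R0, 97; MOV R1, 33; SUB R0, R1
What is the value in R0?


Register state trace:
  MOV R0, 97  → R0 = 97
  MOV R1, 33  → R1 = 33
  SUB R0, R1  → R0 = 97 - 33 = 64
Final: R0 = 64

64


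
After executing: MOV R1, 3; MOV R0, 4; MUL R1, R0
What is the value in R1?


Register state trace:
  MOV R1, 3  → R1 = 3
  MOV R0, 4  → R0 = 4
  MUL R1, R0  → R1 = 3 * 4 = 12
Final: R1 = 12

12


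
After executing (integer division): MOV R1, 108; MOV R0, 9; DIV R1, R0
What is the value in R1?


Register state trace:
  MOV R1, 108  → R1 = 108
  MOV R0, 9  → R0 = 9
  DIV R1, R0  → R1 = 108 // 9 = 12
Final: R1 = 12

12


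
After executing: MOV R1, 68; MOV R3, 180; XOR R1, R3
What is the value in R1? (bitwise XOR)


Register state trace:
  MOV R1, 68  → R1 = 68 (0b01000100)
  MOV R3, 180  → R3 = 180 (0b10110100)
  XOR R1, R3  → R1 = 68 XOR 180 = 240 (0b11110000)
Final: R1 = 240

240


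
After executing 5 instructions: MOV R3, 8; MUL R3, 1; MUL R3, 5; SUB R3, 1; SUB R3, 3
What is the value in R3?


Register state trace:
  MOV R3, 8  → R3 = 8
  MUL R3, 1  → R3 = 8 * 1 = 8
  MUL R3, 5  → R3 = 8 * 5 = 40
  SUB R3, 1  → R3 = 40 - 1 = 39
  SUB R3, 3  → R3 = 39 - 3 = 36
Final: R3 = 36

36


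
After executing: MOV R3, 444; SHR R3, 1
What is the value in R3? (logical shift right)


Register state trace:
  MOV R3, 444  → R3 = 444
  SHR R3, 1  → R3 = 444 >> 1 = 444 // 2^1 = 222
Final: R3 = 222

222


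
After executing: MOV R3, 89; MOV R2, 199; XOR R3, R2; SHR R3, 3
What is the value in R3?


Register state trace:
  MOV R3, 89  → R3 = 89 (0b01011001)
  MOV R2, 199  → R2 = 199 (0b11000111)
  XOR R3, R2  → R3 = 89 XOR 199 = 158 (0b10011110)
  SHR R3, 3  → R3 = 158 >> 3 = 19
Final: R3 = 19

19


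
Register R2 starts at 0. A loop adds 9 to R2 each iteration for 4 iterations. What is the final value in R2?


Starting value: R2 = 0
  Iter 1: R2 = 0 + 9 = 9
  Iter 2: R2 = 9 + 9 = 18
  Iter 3: R2 = 18 + 9 = 27
  Iter 4: R2 = 27 + 9 = 36
Final: R2 = 36

36


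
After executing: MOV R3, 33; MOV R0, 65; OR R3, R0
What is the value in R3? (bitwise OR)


Register state trace:
  MOV R3, 33  → R3 = 33 (0b00100001)
  MOV R0, 65  → R0 = 65 (0b01000001)
  OR R3, R0   → R3 = 33 OR 65 = 97 (0b01100001)
Final: R3 = 97

97


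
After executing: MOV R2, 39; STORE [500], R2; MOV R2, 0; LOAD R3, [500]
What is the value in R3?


Register and memory trace:
  MOV R2, 39  → R2 = 39
  STORE [500], R2  → mem[500] = 39
  MOV R2, 0  → R2 = 0
  LOAD R3, [500]  → R3 = mem[500] = 39
Final: R3 = 39

39


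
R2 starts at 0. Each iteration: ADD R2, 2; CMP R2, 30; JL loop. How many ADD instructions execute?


Loop trace (R2 starts at 0, target 30, step 2):
  ADD #1: R2 = 0 + 2 = 2  → 2 < 30, loop
  ADD #2: R2 = 2 + 2 = 4  → 4 < 30, loop
  ADD #3: R2 = 4 + 2 = 6  → 6 < 30, loop
  ADD #4: R2 = 6 + 2 = 8  → 8 < 30, loop
  ADD #5: R2 = 8 + 2 = 10  → 10 < 30, loop
  ADD #6: R2 = 10 + 2 = 12  → 12 < 30, loop
  ADD #7: R2 = 12 + 2 = 14  → 14 < 30, loop
  ADD #8: R2 = 14 + 2 = 16  → 16 < 30, loop
  ADD #9: R2 = 16 + 2 = 18  → 18 < 30, loop
  ADD #10: R2 = 18 + 2 = 20  → 20 < 30, loop
  ADD #11: R2 = 20 + 2 = 22  → 22 < 30, loop
  ADD #12: R2 = 22 + 2 = 24  → 24 < 30, loop
  ADD #13: R2 = 24 + 2 = 26  → 26 < 30, loop
  ADD #14: R2 = 26 + 2 = 28  → 28 < 30, loop
  ADD #15: R2 = 28 + 2 = 30  → 30 >= 30, exit
Total ADD instructions: 15

15


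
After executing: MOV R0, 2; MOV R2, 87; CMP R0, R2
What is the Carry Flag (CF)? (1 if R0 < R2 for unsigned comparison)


Register state trace:
  MOV R0, 2  → R0 = 2
  MOV R2, 87  → R2 = 87
  CMP R0, R2  → unsigned 2 - 87: borrow occurs
  2 < 87, so CF = 1
CF = 1

1


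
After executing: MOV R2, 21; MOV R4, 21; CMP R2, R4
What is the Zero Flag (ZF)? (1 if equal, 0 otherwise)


Register state trace:
  MOV R2, 21  → R2 = 21
  MOV R4, 21  → R4 = 21
  CMP R2, R4  → computes 21 - 21 = 0
  Result is zero, so values are equal
ZF = 1

1


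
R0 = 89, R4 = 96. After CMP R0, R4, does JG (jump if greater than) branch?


Trace:
  R0 = 89, R4 = 96
  CMP R0, R4  → compares 89 vs 96
  JG checks: is 89 greater than 96?
  89 < 96, so condition is false
Branch taken: No

No


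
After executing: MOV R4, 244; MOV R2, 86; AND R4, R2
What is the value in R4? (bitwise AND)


Register state trace:
  MOV R4, 244  → R4 = 244 (0b11110100)
  MOV R2, 86  → R2 = 86 (0b01010110)
  AND R4, R2  → R4 = 244 AND 86 = 84 (0b01010100)
Final: R4 = 84

84


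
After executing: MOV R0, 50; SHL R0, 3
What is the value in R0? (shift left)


Register state trace:
  MOV R0, 50  → R0 = 50
  SHL R0, 3  → R0 = 50 << 3 = 50 * 2^3 = 400
Final: R0 = 400

400


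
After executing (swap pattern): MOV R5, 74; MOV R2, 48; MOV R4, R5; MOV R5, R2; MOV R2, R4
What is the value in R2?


Register state trace (swap pattern):
  MOV R5, 74  → R5 = 74
  MOV R2, 48  → R2 = 48
  MOV R4, R5  → R4 = 74  (save R5)
  MOV R5, R2  → R5 = 48  (R5 gets R2's value)
  MOV R2, R4  → R2 = 74  (R2 gets saved value)
Final: R2 = 74

74


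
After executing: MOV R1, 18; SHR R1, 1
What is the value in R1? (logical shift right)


Register state trace:
  MOV R1, 18  → R1 = 18
  SHR R1, 1  → R1 = 18 >> 1 = 18 // 2^1 = 9
Final: R1 = 9

9


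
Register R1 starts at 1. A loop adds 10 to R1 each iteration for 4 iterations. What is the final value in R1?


Starting value: R1 = 1
  Iter 1: R1 = 1 + 10 = 11
  Iter 2: R1 = 11 + 10 = 21
  Iter 3: R1 = 21 + 10 = 31
  Iter 4: R1 = 31 + 10 = 41
Final: R1 = 41

41


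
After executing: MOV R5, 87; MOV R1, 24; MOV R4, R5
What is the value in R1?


Register state trace:
  MOV R5, 87  → R5 = 87
  MOV R1, 24  → R1 = 24
  MOV R4, R5  → R4 = 87
Final: R1 = 24

24


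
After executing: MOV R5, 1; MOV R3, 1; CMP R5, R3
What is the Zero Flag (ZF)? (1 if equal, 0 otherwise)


Register state trace:
  MOV R5, 1  → R5 = 1
  MOV R3, 1  → R3 = 1
  CMP R5, R3  → computes 1 - 1 = 0
  Result is zero, so values are equal
ZF = 1

1


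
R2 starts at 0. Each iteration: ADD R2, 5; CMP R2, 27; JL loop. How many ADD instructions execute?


Loop trace (R2 starts at 0, target 27, step 5):
  ADD #1: R2 = 0 + 5 = 5  → 5 < 27, loop
  ADD #2: R2 = 5 + 5 = 10  → 10 < 27, loop
  ADD #3: R2 = 10 + 5 = 15  → 15 < 27, loop
  ADD #4: R2 = 15 + 5 = 20  → 20 < 27, loop
  ADD #5: R2 = 20 + 5 = 25  → 25 < 27, loop
  ADD #6: R2 = 25 + 5 = 30  → 30 >= 27, exit
Total ADD instructions: 6

6


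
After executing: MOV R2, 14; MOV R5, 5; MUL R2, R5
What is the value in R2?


Register state trace:
  MOV R2, 14  → R2 = 14
  MOV R5, 5  → R5 = 5
  MUL R2, R5  → R2 = 14 * 5 = 70
Final: R2 = 70

70


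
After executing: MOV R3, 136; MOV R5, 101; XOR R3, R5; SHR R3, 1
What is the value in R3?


Register state trace:
  MOV R3, 136  → R3 = 136 (0b10001000)
  MOV R5, 101  → R5 = 101 (0b01100101)
  XOR R3, R5  → R3 = 136 XOR 101 = 237 (0b11101101)
  SHR R3, 1  → R3 = 237 >> 1 = 118
Final: R3 = 118

118


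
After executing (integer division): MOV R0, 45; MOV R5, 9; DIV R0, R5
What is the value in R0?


Register state trace:
  MOV R0, 45  → R0 = 45
  MOV R5, 9  → R5 = 9
  DIV R0, R5  → R0 = 45 // 9 = 5
Final: R0 = 5

5


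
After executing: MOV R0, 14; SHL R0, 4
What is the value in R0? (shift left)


Register state trace:
  MOV R0, 14  → R0 = 14
  SHL R0, 4  → R0 = 14 << 4 = 14 * 2^4 = 224
Final: R0 = 224

224


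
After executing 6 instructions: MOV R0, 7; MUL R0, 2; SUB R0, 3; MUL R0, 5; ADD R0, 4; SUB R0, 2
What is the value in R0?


Register state trace:
  MOV R0, 7  → R0 = 7
  MUL R0, 2  → R0 = 7 * 2 = 14
  SUB R0, 3  → R0 = 14 - 3 = 11
  MUL R0, 5  → R0 = 11 * 5 = 55
  ADD R0, 4  → R0 = 55 + 4 = 59
  SUB R0, 2  → R0 = 59 - 2 = 57
Final: R0 = 57

57


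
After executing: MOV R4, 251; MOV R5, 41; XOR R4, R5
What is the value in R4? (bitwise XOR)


Register state trace:
  MOV R4, 251  → R4 = 251 (0b11111011)
  MOV R5, 41  → R5 = 41 (0b00101001)
  XOR R4, R5  → R4 = 251 XOR 41 = 210 (0b11010010)
Final: R4 = 210

210


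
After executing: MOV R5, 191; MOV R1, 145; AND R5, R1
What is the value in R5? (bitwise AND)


Register state trace:
  MOV R5, 191  → R5 = 191 (0b10111111)
  MOV R1, 145  → R1 = 145 (0b10010001)
  AND R5, R1  → R5 = 191 AND 145 = 145 (0b10010001)
Final: R5 = 145

145


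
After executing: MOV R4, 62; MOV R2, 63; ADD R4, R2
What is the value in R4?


Register state trace:
  MOV R4, 62  → R4 = 62
  MOV R2, 63  → R2 = 63
  ADD R4, R2  → R4 = 62 + 63 = 125
Final: R4 = 125

125


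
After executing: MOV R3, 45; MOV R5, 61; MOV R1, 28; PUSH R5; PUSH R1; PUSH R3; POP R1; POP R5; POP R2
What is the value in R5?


Stack trace (top is rightmost):
  MOV R3, 45  → R3 = 45
  MOV R5, 61  → R5 = 61
  MOV R1, 28  → R1 = 28
  PUSH R5  → stack: [61]
  PUSH R1  → stack: [61, 28]
  PUSH R3  → stack: [61, 28, 45]
  POP R1  → R1 = 45, stack: [61, 28]
  POP R5  → R5 = 28, stack: [61]
  POP R2  → R2 = 61, stack: []
Final: R5 = 28

28


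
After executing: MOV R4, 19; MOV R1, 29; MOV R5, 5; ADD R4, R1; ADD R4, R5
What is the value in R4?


Register state trace:
  MOV R4, 19  → R4 = 19
  MOV R1, 29  → R1 = 29
  MOV R5, 5  → R5 = 5
  ADD R4, R1  → R4 = 19 + 29 = 48
  ADD R4, R5  → R4 = 48 + 5 = 53
Final: R4 = 53

53


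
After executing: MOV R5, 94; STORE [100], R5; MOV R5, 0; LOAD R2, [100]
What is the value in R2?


Register and memory trace:
  MOV R5, 94  → R5 = 94
  STORE [100], R5  → mem[100] = 94
  MOV R5, 0  → R5 = 0
  LOAD R2, [100]  → R2 = mem[100] = 94
Final: R2 = 94

94


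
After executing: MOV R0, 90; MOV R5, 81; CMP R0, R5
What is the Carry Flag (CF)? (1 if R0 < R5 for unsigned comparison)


Register state trace:
  MOV R0, 90  → R0 = 90
  MOV R5, 81  → R5 = 81
  CMP R0, R5  → unsigned 90 - 81: no borrow
  90 >= 81, so CF = 0
CF = 0

0


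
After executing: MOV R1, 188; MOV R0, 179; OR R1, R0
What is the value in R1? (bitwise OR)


Register state trace:
  MOV R1, 188  → R1 = 188 (0b10111100)
  MOV R0, 179  → R0 = 179 (0b10110011)
  OR R1, R0   → R1 = 188 OR 179 = 191 (0b10111111)
Final: R1 = 191

191


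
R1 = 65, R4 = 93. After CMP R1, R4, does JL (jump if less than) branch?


Trace:
  R1 = 65, R4 = 93
  CMP R1, R4  → compares 65 vs 93
  JL checks: is 65 less than 93?
  65 < 93, so condition is true
Branch taken: Yes

Yes


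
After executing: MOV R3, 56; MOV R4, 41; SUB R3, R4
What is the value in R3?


Register state trace:
  MOV R3, 56  → R3 = 56
  MOV R4, 41  → R4 = 41
  SUB R3, R4  → R3 = 56 - 41 = 15
Final: R3 = 15

15


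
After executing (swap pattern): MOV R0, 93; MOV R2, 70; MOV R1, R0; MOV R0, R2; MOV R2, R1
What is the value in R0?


Register state trace (swap pattern):
  MOV R0, 93  → R0 = 93
  MOV R2, 70  → R2 = 70
  MOV R1, R0  → R1 = 93  (save R0)
  MOV R0, R2  → R0 = 70  (R0 gets R2's value)
  MOV R2, R1  → R2 = 93  (R2 gets saved value)
Final: R0 = 70

70


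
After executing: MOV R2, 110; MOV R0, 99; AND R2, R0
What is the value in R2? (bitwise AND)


Register state trace:
  MOV R2, 110  → R2 = 110 (0b01101110)
  MOV R0, 99  → R0 = 99 (0b01100011)
  AND R2, R0  → R2 = 110 AND 99 = 98 (0b01100010)
Final: R2 = 98

98


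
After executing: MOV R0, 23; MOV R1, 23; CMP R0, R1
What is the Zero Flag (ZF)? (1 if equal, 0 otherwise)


Register state trace:
  MOV R0, 23  → R0 = 23
  MOV R1, 23  → R1 = 23
  CMP R0, R1  → computes 23 - 23 = 0
  Result is zero, so values are equal
ZF = 1

1


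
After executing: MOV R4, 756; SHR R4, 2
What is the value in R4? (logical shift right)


Register state trace:
  MOV R4, 756  → R4 = 756
  SHR R4, 2  → R4 = 756 >> 2 = 756 // 2^2 = 189
Final: R4 = 189

189


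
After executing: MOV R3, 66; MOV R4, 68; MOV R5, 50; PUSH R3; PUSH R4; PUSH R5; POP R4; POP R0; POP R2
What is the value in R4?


Stack trace (top is rightmost):
  MOV R3, 66  → R3 = 66
  MOV R4, 68  → R4 = 68
  MOV R5, 50  → R5 = 50
  PUSH R3  → stack: [66]
  PUSH R4  → stack: [66, 68]
  PUSH R5  → stack: [66, 68, 50]
  POP R4  → R4 = 50, stack: [66, 68]
  POP R0  → R0 = 68, stack: [66]
  POP R2  → R2 = 66, stack: []
Final: R4 = 50

50


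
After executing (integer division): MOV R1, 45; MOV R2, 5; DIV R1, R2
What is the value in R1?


Register state trace:
  MOV R1, 45  → R1 = 45
  MOV R2, 5  → R2 = 5
  DIV R1, R2  → R1 = 45 // 5 = 9
Final: R1 = 9

9


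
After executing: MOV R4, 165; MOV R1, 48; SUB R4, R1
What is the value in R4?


Register state trace:
  MOV R4, 165  → R4 = 165
  MOV R1, 48  → R1 = 48
  SUB R4, R1  → R4 = 165 - 48 = 117
Final: R4 = 117

117


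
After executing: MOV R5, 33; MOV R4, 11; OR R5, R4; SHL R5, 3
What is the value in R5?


Register state trace:
  MOV R5, 33  → R5 = 33 (0b00100001)
  MOV R4, 11  → R4 = 11 (0b00001011)
  OR R5, R4  → R5 = 33 OR 11 = 43 (0b00101011)
  SHL R5, 3  → R5 = 43 << 3 = 344
Final: R5 = 344

344


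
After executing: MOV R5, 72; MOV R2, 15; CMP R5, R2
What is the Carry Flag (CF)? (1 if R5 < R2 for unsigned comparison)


Register state trace:
  MOV R5, 72  → R5 = 72
  MOV R2, 15  → R2 = 15
  CMP R5, R2  → unsigned 72 - 15: no borrow
  72 >= 15, so CF = 0
CF = 0

0


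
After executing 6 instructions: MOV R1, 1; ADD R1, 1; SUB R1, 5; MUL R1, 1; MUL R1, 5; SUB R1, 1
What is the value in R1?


Register state trace:
  MOV R1, 1  → R1 = 1
  ADD R1, 1  → R1 = 1 + 1 = 2
  SUB R1, 5  → R1 = 2 - 5 = -3
  MUL R1, 1  → R1 = -3 * 1 = -3
  MUL R1, 5  → R1 = -3 * 5 = -15
  SUB R1, 1  → R1 = -15 - 1 = -16
Final: R1 = -16

-16


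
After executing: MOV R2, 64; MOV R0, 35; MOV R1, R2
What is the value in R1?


Register state trace:
  MOV R2, 64  → R2 = 64
  MOV R0, 35  → R0 = 35
  MOV R1, R2  → R1 = 64
Final: R1 = 64

64


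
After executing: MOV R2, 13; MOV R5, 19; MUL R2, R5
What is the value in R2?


Register state trace:
  MOV R2, 13  → R2 = 13
  MOV R5, 19  → R5 = 19
  MUL R2, R5  → R2 = 13 * 19 = 247
Final: R2 = 247

247
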